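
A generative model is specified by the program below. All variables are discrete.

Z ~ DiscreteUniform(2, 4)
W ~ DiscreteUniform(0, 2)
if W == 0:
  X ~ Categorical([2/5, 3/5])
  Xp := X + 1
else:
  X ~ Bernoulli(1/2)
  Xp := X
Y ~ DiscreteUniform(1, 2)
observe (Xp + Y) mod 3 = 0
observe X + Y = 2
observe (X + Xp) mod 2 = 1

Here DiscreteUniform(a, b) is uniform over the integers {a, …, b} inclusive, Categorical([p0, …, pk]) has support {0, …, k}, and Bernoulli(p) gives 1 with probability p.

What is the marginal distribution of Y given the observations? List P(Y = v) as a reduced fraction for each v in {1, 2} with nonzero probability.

Enumerate traces; 6 have nonzero weight after conditioning:
  (Z=2, W=0, X=0, Y=2) weight 1/45
  (Z=2, W=0, X=1, Y=1) weight 1/30
  (Z=3, W=0, X=0, Y=2) weight 1/45
  (Z=3, W=0, X=1, Y=1) weight 1/30
  (Z=4, W=0, X=0, Y=2) weight 1/45
  (Z=4, W=0, X=1, Y=1) weight 1/30
Group by Y:
  weight(Y=1) = 1/10
  weight(Y=2) = 1/15
Total weight = 1/10 + 1/15 = 1/6
P(Y=1 | obs) = 1/10 / 1/6 = 3/5
P(Y=2 | obs) = 1/15 / 1/6 = 2/5

P(Y=1) = 3/5, P(Y=2) = 2/5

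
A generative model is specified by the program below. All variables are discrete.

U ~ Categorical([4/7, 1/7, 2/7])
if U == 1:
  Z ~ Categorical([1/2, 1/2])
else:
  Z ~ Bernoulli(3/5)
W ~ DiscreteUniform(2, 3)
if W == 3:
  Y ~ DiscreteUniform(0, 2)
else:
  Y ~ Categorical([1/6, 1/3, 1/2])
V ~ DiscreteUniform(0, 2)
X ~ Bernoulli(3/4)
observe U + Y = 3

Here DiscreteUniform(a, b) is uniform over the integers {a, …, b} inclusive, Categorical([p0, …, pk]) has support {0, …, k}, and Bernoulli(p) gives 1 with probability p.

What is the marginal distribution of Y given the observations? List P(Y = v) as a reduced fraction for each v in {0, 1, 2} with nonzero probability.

Enumerate traces; 48 have nonzero weight after conditioning:
  (U=1, Z=0, W=2, Y=2, V=0, X=0) weight 1/672
  (U=1, Z=0, W=2, Y=2, V=0, X=1) weight 1/224
  (U=1, Z=0, W=2, Y=2, V=1, X=0) weight 1/672
  (U=1, Z=0, W=2, Y=2, V=1, X=1) weight 1/224
  (U=1, Z=0, W=2, Y=2, V=2, X=0) weight 1/672
  (U=1, Z=0, W=2, Y=2, V=2, X=1) weight 1/224
  (U=1, Z=0, W=3, Y=2, V=0, X=0) weight 1/1008
  (U=1, Z=0, W=3, Y=2, V=0, X=1) weight 1/336
  (U=2, Z=0, W=2, Y=1, V=0, X=0) weight 1/630
  … 39 more
Group by Y:
  weight(Y=1) = 2/21
  weight(Y=2) = 5/84
Total weight = 2/21 + 5/84 = 13/84
P(Y=1 | obs) = 2/21 / 13/84 = 8/13
P(Y=2 | obs) = 5/84 / 13/84 = 5/13

P(Y=1) = 8/13, P(Y=2) = 5/13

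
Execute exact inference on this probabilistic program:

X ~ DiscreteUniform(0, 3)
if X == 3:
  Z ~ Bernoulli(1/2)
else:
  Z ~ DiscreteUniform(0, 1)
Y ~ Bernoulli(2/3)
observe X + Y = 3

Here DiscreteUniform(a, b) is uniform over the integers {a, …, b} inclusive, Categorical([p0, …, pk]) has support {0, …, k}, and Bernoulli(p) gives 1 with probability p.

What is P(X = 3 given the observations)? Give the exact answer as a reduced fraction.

P(X = 3 | obs) = 1/3

Enumerate traces; 4 have nonzero weight after conditioning:
  (X=2, Z=0, Y=1) weight 1/12
  (X=2, Z=1, Y=1) weight 1/12
  (X=3, Z=0, Y=0) weight 1/24
  (X=3, Z=1, Y=0) weight 1/24
Group by X:
  weight(X=2) = 1/6
  weight(X=3) = 1/12
Total weight = 1/6 + 1/12 = 1/4
P(X=2 | obs) = 1/6 / 1/4 = 2/3
P(X=3 | obs) = 1/12 / 1/4 = 1/3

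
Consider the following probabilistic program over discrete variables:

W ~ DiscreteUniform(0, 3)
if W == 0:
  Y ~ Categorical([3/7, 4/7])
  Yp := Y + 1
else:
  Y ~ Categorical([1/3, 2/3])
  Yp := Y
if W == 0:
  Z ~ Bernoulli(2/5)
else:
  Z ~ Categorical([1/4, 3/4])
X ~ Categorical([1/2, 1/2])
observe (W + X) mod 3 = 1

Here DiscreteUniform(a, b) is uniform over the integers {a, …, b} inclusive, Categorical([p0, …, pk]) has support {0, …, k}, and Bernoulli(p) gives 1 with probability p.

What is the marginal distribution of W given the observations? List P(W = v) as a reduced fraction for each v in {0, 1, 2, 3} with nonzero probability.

Enumerate traces; 12 have nonzero weight after conditioning:
  (W=0, Y=0, Z=0, X=1) weight 9/280
  (W=0, Y=0, Z=1, X=1) weight 3/140
  (W=0, Y=1, Z=0, X=1) weight 3/70
  (W=0, Y=1, Z=1, X=1) weight 1/35
  (W=1, Y=0, Z=0, X=0) weight 1/96
  (W=1, Y=0, Z=1, X=0) weight 1/32
  (W=1, Y=1, Z=0, X=0) weight 1/48
  (W=1, Y=1, Z=1, X=0) weight 1/16
  (W=3, Y=0, Z=0, X=1) weight 1/96
  … 3 more
Group by W:
  weight(W=0) = 1/8
  weight(W=1) = 1/8
  weight(W=3) = 1/8
Total weight = 1/8 + 1/8 + 1/8 = 3/8
P(W=0 | obs) = 1/8 / 3/8 = 1/3
P(W=1 | obs) = 1/8 / 3/8 = 1/3
P(W=3 | obs) = 1/8 / 3/8 = 1/3

P(W=0) = 1/3, P(W=1) = 1/3, P(W=3) = 1/3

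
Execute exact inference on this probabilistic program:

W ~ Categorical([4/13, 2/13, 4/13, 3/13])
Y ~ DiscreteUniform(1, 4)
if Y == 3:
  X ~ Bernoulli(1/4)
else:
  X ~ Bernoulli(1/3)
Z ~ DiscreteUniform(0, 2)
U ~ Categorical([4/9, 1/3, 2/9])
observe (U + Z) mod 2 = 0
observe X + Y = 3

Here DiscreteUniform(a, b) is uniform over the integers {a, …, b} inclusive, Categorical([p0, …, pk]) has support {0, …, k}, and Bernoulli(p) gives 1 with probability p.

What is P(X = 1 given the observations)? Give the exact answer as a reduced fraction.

Enumerate traces; 40 have nonzero weight after conditioning:
  (W=0, Y=2, X=1, Z=0, U=0) weight 4/1053
  (W=0, Y=2, X=1, Z=0, U=2) weight 2/1053
  (W=0, Y=2, X=1, Z=1, U=1) weight 1/351
  (W=0, Y=2, X=1, Z=2, U=0) weight 4/1053
  (W=0, Y=2, X=1, Z=2, U=2) weight 2/1053
  (W=0, Y=3, X=0, Z=0, U=0) weight 1/117
  (W=0, Y=3, X=0, Z=0, U=2) weight 1/234
  (W=0, Y=3, X=0, Z=1, U=1) weight 1/156
  … 32 more
Group by X:
  weight(X=0) = 5/48
  weight(X=1) = 5/108
Total weight = 5/48 + 5/108 = 65/432
P(X=0 | obs) = 5/48 / 65/432 = 9/13
P(X=1 | obs) = 5/108 / 65/432 = 4/13

P(X = 1 | obs) = 4/13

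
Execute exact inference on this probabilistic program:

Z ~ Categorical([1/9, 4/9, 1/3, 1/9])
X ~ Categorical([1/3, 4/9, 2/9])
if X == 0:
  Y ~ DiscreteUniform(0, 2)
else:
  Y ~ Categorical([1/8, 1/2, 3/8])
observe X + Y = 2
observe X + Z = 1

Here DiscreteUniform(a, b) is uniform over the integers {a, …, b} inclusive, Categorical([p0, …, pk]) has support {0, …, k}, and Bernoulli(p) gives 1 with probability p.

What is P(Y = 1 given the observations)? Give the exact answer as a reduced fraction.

P(Y = 1 | obs) = 1/3

Enumerate traces; 2 have nonzero weight after conditioning:
  (Z=0, X=1, Y=1) weight 2/81
  (Z=1, X=0, Y=2) weight 4/81
Group by Y:
  weight(Y=1) = 2/81
  weight(Y=2) = 4/81
Total weight = 2/81 + 4/81 = 2/27
P(Y=1 | obs) = 2/81 / 2/27 = 1/3
P(Y=2 | obs) = 4/81 / 2/27 = 2/3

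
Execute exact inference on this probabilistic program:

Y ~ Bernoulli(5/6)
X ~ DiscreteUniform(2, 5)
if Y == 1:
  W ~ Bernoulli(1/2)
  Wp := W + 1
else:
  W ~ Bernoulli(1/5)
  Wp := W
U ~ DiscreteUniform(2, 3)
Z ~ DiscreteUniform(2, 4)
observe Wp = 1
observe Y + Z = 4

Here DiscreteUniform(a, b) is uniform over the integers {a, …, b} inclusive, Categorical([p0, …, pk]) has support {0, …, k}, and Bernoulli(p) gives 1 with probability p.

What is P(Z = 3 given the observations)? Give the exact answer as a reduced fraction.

P(Z = 3 | obs) = 25/27

Enumerate traces; 16 have nonzero weight after conditioning:
  (Y=0, X=2, W=1, U=2, Z=4) weight 1/720
  (Y=0, X=2, W=1, U=3, Z=4) weight 1/720
  (Y=0, X=3, W=1, U=2, Z=4) weight 1/720
  (Y=0, X=3, W=1, U=3, Z=4) weight 1/720
  (Y=0, X=4, W=1, U=2, Z=4) weight 1/720
  (Y=0, X=4, W=1, U=3, Z=4) weight 1/720
  (Y=0, X=5, W=1, U=2, Z=4) weight 1/720
  (Y=0, X=5, W=1, U=3, Z=4) weight 1/720
  (Y=1, X=2, W=0, U=2, Z=3) weight 5/288
  … 7 more
Group by Z:
  weight(Z=3) = 5/36
  weight(Z=4) = 1/90
Total weight = 5/36 + 1/90 = 3/20
P(Z=3 | obs) = 5/36 / 3/20 = 25/27
P(Z=4 | obs) = 1/90 / 3/20 = 2/27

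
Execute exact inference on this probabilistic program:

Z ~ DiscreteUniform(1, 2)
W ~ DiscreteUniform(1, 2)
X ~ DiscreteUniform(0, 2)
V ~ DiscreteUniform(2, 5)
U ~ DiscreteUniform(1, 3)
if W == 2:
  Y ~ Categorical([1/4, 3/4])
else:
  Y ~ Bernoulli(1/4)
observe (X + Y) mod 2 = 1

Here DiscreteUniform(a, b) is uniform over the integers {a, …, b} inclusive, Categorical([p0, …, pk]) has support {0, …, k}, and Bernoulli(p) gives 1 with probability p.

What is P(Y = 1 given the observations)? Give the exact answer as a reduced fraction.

P(Y = 1 | obs) = 2/3

Enumerate traces; 144 have nonzero weight after conditioning:
  (Z=1, W=1, X=0, V=2, U=1, Y=1) weight 1/576
  (Z=1, W=1, X=0, V=2, U=2, Y=1) weight 1/576
  (Z=1, W=1, X=0, V=2, U=3, Y=1) weight 1/576
  (Z=1, W=1, X=0, V=3, U=1, Y=1) weight 1/576
  (Z=1, W=1, X=0, V=3, U=2, Y=1) weight 1/576
  (Z=1, W=1, X=0, V=3, U=3, Y=1) weight 1/576
  (Z=1, W=1, X=0, V=4, U=1, Y=1) weight 1/576
  (Z=1, W=1, X=0, V=4, U=2, Y=1) weight 1/576
  (Z=1, W=1, X=1, V=2, U=1, Y=0) weight 1/192
  … 135 more
Group by Y:
  weight(Y=0) = 1/6
  weight(Y=1) = 1/3
Total weight = 1/6 + 1/3 = 1/2
P(Y=0 | obs) = 1/6 / 1/2 = 1/3
P(Y=1 | obs) = 1/3 / 1/2 = 2/3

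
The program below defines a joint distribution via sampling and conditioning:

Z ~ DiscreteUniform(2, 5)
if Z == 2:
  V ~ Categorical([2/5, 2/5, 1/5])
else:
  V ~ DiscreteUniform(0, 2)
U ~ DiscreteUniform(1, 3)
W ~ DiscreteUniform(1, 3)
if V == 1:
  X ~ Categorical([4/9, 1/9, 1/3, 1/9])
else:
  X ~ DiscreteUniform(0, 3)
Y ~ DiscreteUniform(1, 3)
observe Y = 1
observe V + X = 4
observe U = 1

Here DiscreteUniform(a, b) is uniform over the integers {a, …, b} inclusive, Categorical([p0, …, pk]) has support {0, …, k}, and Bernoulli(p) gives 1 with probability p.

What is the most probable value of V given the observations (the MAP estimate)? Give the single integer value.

Enumerate traces; 24 have nonzero weight after conditioning:
  (Z=2, V=1, U=1, W=1, X=3, Y=1) weight 1/2430
  (Z=2, V=1, U=1, W=2, X=3, Y=1) weight 1/2430
  (Z=2, V=1, U=1, W=3, X=3, Y=1) weight 1/2430
  (Z=2, V=2, U=1, W=1, X=2, Y=1) weight 1/2160
  (Z=2, V=2, U=1, W=2, X=2, Y=1) weight 1/2160
  (Z=2, V=2, U=1, W=3, X=2, Y=1) weight 1/2160
  (Z=3, V=1, U=1, W=1, X=3, Y=1) weight 1/2916
  (Z=3, V=1, U=1, W=2, X=3, Y=1) weight 1/2916
  … 16 more
Group by V:
  weight(V=1) = 7/1620
  weight(V=2) = 1/120
Total weight = 7/1620 + 1/120 = 41/3240
P(V=1 | obs) = 7/1620 / 41/3240 = 14/41
P(V=2 | obs) = 1/120 / 41/3240 = 27/41
argmax = 2

argmax_v P(V = v | obs) = 2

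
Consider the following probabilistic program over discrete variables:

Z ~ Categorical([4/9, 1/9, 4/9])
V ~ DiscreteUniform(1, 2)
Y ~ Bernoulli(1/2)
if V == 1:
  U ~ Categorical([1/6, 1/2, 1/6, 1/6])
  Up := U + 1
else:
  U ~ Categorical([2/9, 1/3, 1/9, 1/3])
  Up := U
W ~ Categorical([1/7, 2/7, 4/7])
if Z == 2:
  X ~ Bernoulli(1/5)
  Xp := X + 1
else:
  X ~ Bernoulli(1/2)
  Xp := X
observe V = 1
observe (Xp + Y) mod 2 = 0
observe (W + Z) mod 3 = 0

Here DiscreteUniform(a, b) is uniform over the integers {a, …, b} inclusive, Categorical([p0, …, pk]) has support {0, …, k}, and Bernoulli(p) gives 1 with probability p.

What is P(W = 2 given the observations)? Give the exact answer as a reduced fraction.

Enumerate traces; 24 have nonzero weight after conditioning:
  (Z=0, V=1, Y=0, U=0, W=0, X=0) weight 1/756
  (Z=0, V=1, Y=0, U=1, W=0, X=0) weight 1/252
  (Z=0, V=1, Y=0, U=2, W=0, X=0) weight 1/756
  (Z=0, V=1, Y=0, U=3, W=0, X=0) weight 1/756
  (Z=0, V=1, Y=1, U=0, W=0, X=1) weight 1/756
  (Z=0, V=1, Y=1, U=1, W=0, X=1) weight 1/252
  (Z=0, V=1, Y=1, U=2, W=0, X=1) weight 1/756
  (Z=0, V=1, Y=1, U=3, W=0, X=1) weight 1/756
  (Z=1, V=1, Y=0, U=0, W=2, X=0) weight 1/756
  (Z=2, V=1, Y=0, U=0, W=1, X=1) weight 1/945
  … 14 more
Group by W:
  weight(W=0) = 1/63
  weight(W=1) = 2/63
  weight(W=2) = 1/63
Total weight = 1/63 + 2/63 + 1/63 = 4/63
P(W=0 | obs) = 1/63 / 4/63 = 1/4
P(W=1 | obs) = 2/63 / 4/63 = 1/2
P(W=2 | obs) = 1/63 / 4/63 = 1/4

P(W = 2 | obs) = 1/4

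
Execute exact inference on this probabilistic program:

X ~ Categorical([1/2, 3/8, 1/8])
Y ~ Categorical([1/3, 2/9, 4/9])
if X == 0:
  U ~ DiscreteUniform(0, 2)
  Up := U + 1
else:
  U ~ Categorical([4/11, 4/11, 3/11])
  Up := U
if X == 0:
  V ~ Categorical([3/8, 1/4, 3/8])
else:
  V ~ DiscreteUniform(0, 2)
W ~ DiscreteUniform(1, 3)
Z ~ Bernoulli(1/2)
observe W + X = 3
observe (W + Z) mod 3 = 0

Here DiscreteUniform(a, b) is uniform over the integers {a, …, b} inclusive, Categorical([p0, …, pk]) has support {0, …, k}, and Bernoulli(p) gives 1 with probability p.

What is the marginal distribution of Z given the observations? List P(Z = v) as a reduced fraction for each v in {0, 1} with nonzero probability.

P(Z=0) = 4/7, P(Z=1) = 3/7

Enumerate traces; 54 have nonzero weight after conditioning:
  (X=0, Y=0, U=0, V=0, W=3, Z=0) weight 1/288
  (X=0, Y=0, U=0, V=1, W=3, Z=0) weight 1/432
  (X=0, Y=0, U=0, V=2, W=3, Z=0) weight 1/288
  (X=0, Y=0, U=1, V=0, W=3, Z=0) weight 1/288
  (X=0, Y=0, U=1, V=1, W=3, Z=0) weight 1/432
  (X=0, Y=0, U=1, V=2, W=3, Z=0) weight 1/288
  (X=0, Y=0, U=2, V=0, W=3, Z=0) weight 1/288
  (X=0, Y=0, U=2, V=1, W=3, Z=0) weight 1/432
  (X=1, Y=0, U=0, V=0, W=2, Z=1) weight 1/396
  … 45 more
Group by Z:
  weight(Z=0) = 1/12
  weight(Z=1) = 1/16
Total weight = 1/12 + 1/16 = 7/48
P(Z=0 | obs) = 1/12 / 7/48 = 4/7
P(Z=1 | obs) = 1/16 / 7/48 = 3/7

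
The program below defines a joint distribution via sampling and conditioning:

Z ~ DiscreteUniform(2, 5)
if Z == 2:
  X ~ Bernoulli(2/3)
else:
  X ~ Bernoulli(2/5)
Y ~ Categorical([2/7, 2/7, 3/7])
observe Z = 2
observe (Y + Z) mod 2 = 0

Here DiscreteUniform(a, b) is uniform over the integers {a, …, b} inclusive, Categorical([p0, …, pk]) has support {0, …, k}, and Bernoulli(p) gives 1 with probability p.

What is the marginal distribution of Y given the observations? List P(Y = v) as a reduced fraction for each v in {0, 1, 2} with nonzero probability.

Enumerate traces; 4 have nonzero weight after conditioning:
  (Z=2, X=0, Y=0) weight 1/42
  (Z=2, X=0, Y=2) weight 1/28
  (Z=2, X=1, Y=0) weight 1/21
  (Z=2, X=1, Y=2) weight 1/14
Group by Y:
  weight(Y=0) = 1/14
  weight(Y=2) = 3/28
Total weight = 1/14 + 3/28 = 5/28
P(Y=0 | obs) = 1/14 / 5/28 = 2/5
P(Y=2 | obs) = 3/28 / 5/28 = 3/5

P(Y=0) = 2/5, P(Y=2) = 3/5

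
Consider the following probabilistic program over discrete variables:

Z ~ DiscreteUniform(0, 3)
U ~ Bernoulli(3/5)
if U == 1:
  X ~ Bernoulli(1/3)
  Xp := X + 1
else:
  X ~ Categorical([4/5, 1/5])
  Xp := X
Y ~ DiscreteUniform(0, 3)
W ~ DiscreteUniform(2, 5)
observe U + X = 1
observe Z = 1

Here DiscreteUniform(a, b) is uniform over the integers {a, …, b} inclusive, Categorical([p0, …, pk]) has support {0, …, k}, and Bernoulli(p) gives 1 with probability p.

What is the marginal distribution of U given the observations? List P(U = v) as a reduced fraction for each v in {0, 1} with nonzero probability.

P(U=0) = 1/6, P(U=1) = 5/6

Enumerate traces; 32 have nonzero weight after conditioning:
  (Z=1, U=0, X=1, Y=0, W=2) weight 1/800
  (Z=1, U=0, X=1, Y=0, W=3) weight 1/800
  (Z=1, U=0, X=1, Y=0, W=4) weight 1/800
  (Z=1, U=0, X=1, Y=0, W=5) weight 1/800
  (Z=1, U=0, X=1, Y=1, W=2) weight 1/800
  (Z=1, U=0, X=1, Y=1, W=3) weight 1/800
  (Z=1, U=0, X=1, Y=1, W=4) weight 1/800
  (Z=1, U=0, X=1, Y=1, W=5) weight 1/800
  (Z=1, U=1, X=0, Y=0, W=2) weight 1/160
  … 23 more
Group by U:
  weight(U=0) = 1/50
  weight(U=1) = 1/10
Total weight = 1/50 + 1/10 = 3/25
P(U=0 | obs) = 1/50 / 3/25 = 1/6
P(U=1 | obs) = 1/10 / 3/25 = 5/6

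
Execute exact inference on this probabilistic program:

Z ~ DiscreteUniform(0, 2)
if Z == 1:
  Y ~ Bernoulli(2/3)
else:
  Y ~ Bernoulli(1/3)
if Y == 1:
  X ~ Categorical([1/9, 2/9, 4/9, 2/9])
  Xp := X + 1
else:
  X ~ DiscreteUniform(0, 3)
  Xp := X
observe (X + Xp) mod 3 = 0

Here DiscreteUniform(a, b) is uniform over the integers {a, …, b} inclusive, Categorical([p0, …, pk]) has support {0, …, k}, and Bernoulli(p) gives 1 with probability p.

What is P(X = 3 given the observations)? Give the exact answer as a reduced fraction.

P(X = 3 | obs) = 45/122

Enumerate traces; 9 have nonzero weight after conditioning:
  (Z=0, Y=0, X=0) weight 1/18
  (Z=0, Y=0, X=3) weight 1/18
  (Z=0, Y=1, X=1) weight 2/81
  (Z=1, Y=0, X=0) weight 1/36
  (Z=1, Y=0, X=3) weight 1/36
  (Z=1, Y=1, X=1) weight 4/81
  (Z=2, Y=0, X=0) weight 1/18
  (Z=2, Y=0, X=3) weight 1/18
  … 1 more
Group by X:
  weight(X=0) = 5/36
  weight(X=1) = 8/81
  weight(X=3) = 5/36
Total weight = 5/36 + 8/81 + 5/36 = 61/162
P(X=0 | obs) = 5/36 / 61/162 = 45/122
P(X=1 | obs) = 8/81 / 61/162 = 16/61
P(X=3 | obs) = 5/36 / 61/162 = 45/122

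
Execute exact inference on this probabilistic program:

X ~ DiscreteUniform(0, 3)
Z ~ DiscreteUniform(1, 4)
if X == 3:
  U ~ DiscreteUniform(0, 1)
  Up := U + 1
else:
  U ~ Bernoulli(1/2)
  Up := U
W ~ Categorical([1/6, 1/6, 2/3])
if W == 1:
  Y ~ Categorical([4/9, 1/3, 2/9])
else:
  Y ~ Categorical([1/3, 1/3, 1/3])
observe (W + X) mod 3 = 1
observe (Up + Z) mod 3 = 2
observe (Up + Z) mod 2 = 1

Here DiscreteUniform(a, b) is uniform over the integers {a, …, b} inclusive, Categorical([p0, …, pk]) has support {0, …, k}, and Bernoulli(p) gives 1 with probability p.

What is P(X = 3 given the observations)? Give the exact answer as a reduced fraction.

P(X = 3 | obs) = 1/4

Enumerate traces; 15 have nonzero weight after conditioning:
  (X=0, Z=4, U=1, W=1, Y=0) weight 1/432
  (X=0, Z=4, U=1, W=1, Y=1) weight 1/576
  (X=0, Z=4, U=1, W=1, Y=2) weight 1/864
  (X=1, Z=4, U=1, W=0, Y=0) weight 1/576
  (X=1, Z=4, U=1, W=0, Y=1) weight 1/576
  (X=1, Z=4, U=1, W=0, Y=2) weight 1/576
  (X=2, Z=4, U=1, W=2, Y=0) weight 1/144
  (X=2, Z=4, U=1, W=2, Y=1) weight 1/144
  (X=3, Z=3, U=1, W=1, Y=0) weight 1/432
  … 6 more
Group by X:
  weight(X=0) = 1/192
  weight(X=1) = 1/192
  weight(X=2) = 1/48
  weight(X=3) = 1/96
Total weight = 1/192 + 1/192 + 1/48 + 1/96 = 1/24
P(X=0 | obs) = 1/192 / 1/24 = 1/8
P(X=1 | obs) = 1/192 / 1/24 = 1/8
P(X=2 | obs) = 1/48 / 1/24 = 1/2
P(X=3 | obs) = 1/96 / 1/24 = 1/4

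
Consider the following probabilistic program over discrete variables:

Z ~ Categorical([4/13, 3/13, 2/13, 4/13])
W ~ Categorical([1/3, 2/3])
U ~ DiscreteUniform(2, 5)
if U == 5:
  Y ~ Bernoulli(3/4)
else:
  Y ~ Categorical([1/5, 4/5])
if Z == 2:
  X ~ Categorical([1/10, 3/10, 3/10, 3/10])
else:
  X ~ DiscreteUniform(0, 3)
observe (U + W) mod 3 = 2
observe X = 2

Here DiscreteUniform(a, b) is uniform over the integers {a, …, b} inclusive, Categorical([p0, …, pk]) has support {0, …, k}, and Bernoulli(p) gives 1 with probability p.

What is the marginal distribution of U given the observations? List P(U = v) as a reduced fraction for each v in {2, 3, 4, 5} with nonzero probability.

Enumerate traces; 24 have nonzero weight after conditioning:
  (Z=0, W=0, U=2, Y=0, X=2) weight 1/780
  (Z=0, W=0, U=2, Y=1, X=2) weight 1/195
  (Z=0, W=0, U=5, Y=0, X=2) weight 1/624
  (Z=0, W=0, U=5, Y=1, X=2) weight 1/208
  (Z=0, W=1, U=4, Y=0, X=2) weight 1/390
  (Z=0, W=1, U=4, Y=1, X=2) weight 2/195
  (Z=1, W=0, U=2, Y=0, X=2) weight 1/1040
  (Z=1, W=0, U=2, Y=1, X=2) weight 1/260
  … 16 more
Group by U:
  weight(U=2) = 67/3120
  weight(U=4) = 67/1560
  weight(U=5) = 67/3120
Total weight = 67/3120 + 67/1560 + 67/3120 = 67/780
P(U=2 | obs) = 67/3120 / 67/780 = 1/4
P(U=4 | obs) = 67/1560 / 67/780 = 1/2
P(U=5 | obs) = 67/3120 / 67/780 = 1/4

P(U=2) = 1/4, P(U=4) = 1/2, P(U=5) = 1/4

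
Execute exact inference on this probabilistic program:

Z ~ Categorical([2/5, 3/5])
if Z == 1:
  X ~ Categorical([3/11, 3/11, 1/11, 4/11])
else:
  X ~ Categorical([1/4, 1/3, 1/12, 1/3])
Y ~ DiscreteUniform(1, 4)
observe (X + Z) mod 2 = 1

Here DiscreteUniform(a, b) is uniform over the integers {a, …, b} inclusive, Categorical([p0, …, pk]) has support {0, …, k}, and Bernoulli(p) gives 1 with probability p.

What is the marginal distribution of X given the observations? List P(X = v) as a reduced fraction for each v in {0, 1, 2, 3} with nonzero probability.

P(X=0) = 27/80, P(X=1) = 11/40, P(X=2) = 9/80, P(X=3) = 11/40

Enumerate traces; 16 have nonzero weight after conditioning:
  (Z=0, X=1, Y=1) weight 1/30
  (Z=0, X=1, Y=2) weight 1/30
  (Z=0, X=1, Y=3) weight 1/30
  (Z=0, X=1, Y=4) weight 1/30
  (Z=0, X=3, Y=1) weight 1/30
  (Z=0, X=3, Y=2) weight 1/30
  (Z=0, X=3, Y=3) weight 1/30
  (Z=0, X=3, Y=4) weight 1/30
  (Z=1, X=0, Y=1) weight 9/220
  (Z=1, X=2, Y=1) weight 3/220
  … 6 more
Group by X:
  weight(X=0) = 9/55
  weight(X=1) = 2/15
  weight(X=2) = 3/55
  weight(X=3) = 2/15
Total weight = 9/55 + 2/15 + 3/55 + 2/15 = 16/33
P(X=0 | obs) = 9/55 / 16/33 = 27/80
P(X=1 | obs) = 2/15 / 16/33 = 11/40
P(X=2 | obs) = 3/55 / 16/33 = 9/80
P(X=3 | obs) = 2/15 / 16/33 = 11/40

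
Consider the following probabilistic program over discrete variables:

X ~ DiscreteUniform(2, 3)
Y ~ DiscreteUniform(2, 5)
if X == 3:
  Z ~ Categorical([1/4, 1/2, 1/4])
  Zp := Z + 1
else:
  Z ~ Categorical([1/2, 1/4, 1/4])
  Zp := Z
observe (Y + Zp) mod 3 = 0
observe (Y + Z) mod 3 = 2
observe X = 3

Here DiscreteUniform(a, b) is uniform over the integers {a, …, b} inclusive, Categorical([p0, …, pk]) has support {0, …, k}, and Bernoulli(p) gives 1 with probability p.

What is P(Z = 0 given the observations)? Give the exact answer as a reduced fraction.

P(Z = 0 | obs) = 2/5

Enumerate traces; 4 have nonzero weight after conditioning:
  (X=3, Y=2, Z=0) weight 1/32
  (X=3, Y=3, Z=2) weight 1/32
  (X=3, Y=4, Z=1) weight 1/16
  (X=3, Y=5, Z=0) weight 1/32
Group by Z:
  weight(Z=0) = 1/16
  weight(Z=1) = 1/16
  weight(Z=2) = 1/32
Total weight = 1/16 + 1/16 + 1/32 = 5/32
P(Z=0 | obs) = 1/16 / 5/32 = 2/5
P(Z=1 | obs) = 1/16 / 5/32 = 2/5
P(Z=2 | obs) = 1/32 / 5/32 = 1/5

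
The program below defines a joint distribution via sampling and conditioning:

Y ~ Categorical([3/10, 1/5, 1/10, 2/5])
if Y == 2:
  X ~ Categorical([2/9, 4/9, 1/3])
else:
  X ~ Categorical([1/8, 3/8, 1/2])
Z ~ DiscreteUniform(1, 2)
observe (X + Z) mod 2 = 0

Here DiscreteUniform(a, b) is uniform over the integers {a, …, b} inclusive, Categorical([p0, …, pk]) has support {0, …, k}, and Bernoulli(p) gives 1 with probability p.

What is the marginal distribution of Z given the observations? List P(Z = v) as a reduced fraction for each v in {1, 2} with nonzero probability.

Enumerate traces; 12 have nonzero weight after conditioning:
  (Y=0, X=0, Z=2) weight 3/160
  (Y=0, X=1, Z=1) weight 9/160
  (Y=0, X=2, Z=2) weight 3/40
  (Y=1, X=0, Z=2) weight 1/80
  (Y=1, X=1, Z=1) weight 3/80
  (Y=1, X=2, Z=2) weight 1/20
  (Y=2, X=0, Z=2) weight 1/90
  (Y=2, X=1, Z=1) weight 1/45
  … 4 more
Group by Z:
  weight(Z=1) = 55/288
  weight(Z=2) = 89/288
Total weight = 55/288 + 89/288 = 1/2
P(Z=1 | obs) = 55/288 / 1/2 = 55/144
P(Z=2 | obs) = 89/288 / 1/2 = 89/144

P(Z=1) = 55/144, P(Z=2) = 89/144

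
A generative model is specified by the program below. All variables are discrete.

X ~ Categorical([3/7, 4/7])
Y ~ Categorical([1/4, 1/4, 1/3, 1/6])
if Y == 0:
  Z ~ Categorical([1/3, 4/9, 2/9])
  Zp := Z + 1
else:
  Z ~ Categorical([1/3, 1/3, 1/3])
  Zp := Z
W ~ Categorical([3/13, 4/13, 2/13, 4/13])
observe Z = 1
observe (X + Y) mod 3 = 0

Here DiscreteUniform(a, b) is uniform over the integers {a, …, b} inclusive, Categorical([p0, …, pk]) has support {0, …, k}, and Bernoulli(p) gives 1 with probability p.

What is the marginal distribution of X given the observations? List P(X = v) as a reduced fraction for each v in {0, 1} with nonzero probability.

Enumerate traces; 12 have nonzero weight after conditioning:
  (X=0, Y=0, Z=1, W=0) weight 1/91
  (X=0, Y=0, Z=1, W=1) weight 4/273
  (X=0, Y=0, Z=1, W=2) weight 2/273
  (X=0, Y=0, Z=1, W=3) weight 4/273
  (X=0, Y=3, Z=1, W=0) weight 1/182
  (X=0, Y=3, Z=1, W=1) weight 2/273
  (X=0, Y=3, Z=1, W=2) weight 1/273
  (X=0, Y=3, Z=1, W=3) weight 2/273
  (X=1, Y=2, Z=1, W=0) weight 4/273
  … 3 more
Group by X:
  weight(X=0) = 1/14
  weight(X=1) = 4/63
Total weight = 1/14 + 4/63 = 17/126
P(X=0 | obs) = 1/14 / 17/126 = 9/17
P(X=1 | obs) = 4/63 / 17/126 = 8/17

P(X=0) = 9/17, P(X=1) = 8/17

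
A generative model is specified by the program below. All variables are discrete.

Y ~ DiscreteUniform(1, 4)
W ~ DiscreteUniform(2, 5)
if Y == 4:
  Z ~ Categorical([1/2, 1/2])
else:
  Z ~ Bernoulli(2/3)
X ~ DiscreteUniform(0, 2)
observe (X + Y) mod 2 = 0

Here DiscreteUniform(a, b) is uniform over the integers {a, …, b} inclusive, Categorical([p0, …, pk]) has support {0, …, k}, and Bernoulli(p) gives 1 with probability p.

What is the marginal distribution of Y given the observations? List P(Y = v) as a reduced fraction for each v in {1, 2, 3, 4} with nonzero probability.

P(Y=1) = 1/6, P(Y=2) = 1/3, P(Y=3) = 1/6, P(Y=4) = 1/3

Enumerate traces; 48 have nonzero weight after conditioning:
  (Y=1, W=2, Z=0, X=1) weight 1/144
  (Y=1, W=2, Z=1, X=1) weight 1/72
  (Y=1, W=3, Z=0, X=1) weight 1/144
  (Y=1, W=3, Z=1, X=1) weight 1/72
  (Y=1, W=4, Z=0, X=1) weight 1/144
  (Y=1, W=4, Z=1, X=1) weight 1/72
  (Y=1, W=5, Z=0, X=1) weight 1/144
  (Y=1, W=5, Z=1, X=1) weight 1/72
  (Y=2, W=2, Z=0, X=0) weight 1/144
  (Y=3, W=2, Z=0, X=1) weight 1/144
  … 38 more
Group by Y:
  weight(Y=1) = 1/12
  weight(Y=2) = 1/6
  weight(Y=3) = 1/12
  weight(Y=4) = 1/6
Total weight = 1/12 + 1/6 + 1/12 + 1/6 = 1/2
P(Y=1 | obs) = 1/12 / 1/2 = 1/6
P(Y=2 | obs) = 1/6 / 1/2 = 1/3
P(Y=3 | obs) = 1/12 / 1/2 = 1/6
P(Y=4 | obs) = 1/6 / 1/2 = 1/3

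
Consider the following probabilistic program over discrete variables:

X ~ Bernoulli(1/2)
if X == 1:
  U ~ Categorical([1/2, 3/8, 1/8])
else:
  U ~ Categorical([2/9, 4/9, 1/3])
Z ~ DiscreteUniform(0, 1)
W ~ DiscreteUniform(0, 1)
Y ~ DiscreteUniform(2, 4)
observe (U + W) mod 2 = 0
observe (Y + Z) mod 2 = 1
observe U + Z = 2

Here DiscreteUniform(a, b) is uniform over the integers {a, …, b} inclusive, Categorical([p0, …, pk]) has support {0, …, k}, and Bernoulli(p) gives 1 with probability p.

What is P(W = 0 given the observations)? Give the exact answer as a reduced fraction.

P(W = 0 | obs) = 33/151

Enumerate traces; 6 have nonzero weight after conditioning:
  (X=0, U=1, Z=1, W=1, Y=2) weight 1/54
  (X=0, U=1, Z=1, W=1, Y=4) weight 1/54
  (X=0, U=2, Z=0, W=0, Y=3) weight 1/72
  (X=1, U=1, Z=1, W=1, Y=2) weight 1/64
  (X=1, U=1, Z=1, W=1, Y=4) weight 1/64
  (X=1, U=2, Z=0, W=0, Y=3) weight 1/192
Group by W:
  weight(W=0) = 11/576
  weight(W=1) = 59/864
Total weight = 11/576 + 59/864 = 151/1728
P(W=0 | obs) = 11/576 / 151/1728 = 33/151
P(W=1 | obs) = 59/864 / 151/1728 = 118/151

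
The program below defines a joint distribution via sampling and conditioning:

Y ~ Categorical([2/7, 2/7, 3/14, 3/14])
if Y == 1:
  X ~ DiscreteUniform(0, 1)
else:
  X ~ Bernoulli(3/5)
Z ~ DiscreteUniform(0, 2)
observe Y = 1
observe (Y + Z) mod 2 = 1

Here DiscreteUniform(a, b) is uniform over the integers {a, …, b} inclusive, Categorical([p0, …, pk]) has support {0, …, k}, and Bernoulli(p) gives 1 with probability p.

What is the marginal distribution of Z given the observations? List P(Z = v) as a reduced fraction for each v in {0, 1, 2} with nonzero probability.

P(Z=0) = 1/2, P(Z=2) = 1/2

Enumerate traces; 4 have nonzero weight after conditioning:
  (Y=1, X=0, Z=0) weight 1/21
  (Y=1, X=0, Z=2) weight 1/21
  (Y=1, X=1, Z=0) weight 1/21
  (Y=1, X=1, Z=2) weight 1/21
Group by Z:
  weight(Z=0) = 2/21
  weight(Z=2) = 2/21
Total weight = 2/21 + 2/21 = 4/21
P(Z=0 | obs) = 2/21 / 4/21 = 1/2
P(Z=2 | obs) = 2/21 / 4/21 = 1/2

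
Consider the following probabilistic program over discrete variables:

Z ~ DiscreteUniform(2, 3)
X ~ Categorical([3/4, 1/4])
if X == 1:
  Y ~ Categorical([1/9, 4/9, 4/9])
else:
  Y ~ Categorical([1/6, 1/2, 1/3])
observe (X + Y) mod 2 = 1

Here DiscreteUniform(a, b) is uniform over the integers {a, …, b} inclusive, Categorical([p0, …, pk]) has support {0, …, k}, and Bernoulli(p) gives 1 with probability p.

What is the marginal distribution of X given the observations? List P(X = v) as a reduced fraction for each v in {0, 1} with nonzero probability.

Enumerate traces; 6 have nonzero weight after conditioning:
  (Z=2, X=0, Y=1) weight 3/16
  (Z=2, X=1, Y=0) weight 1/72
  (Z=2, X=1, Y=2) weight 1/18
  (Z=3, X=0, Y=1) weight 3/16
  (Z=3, X=1, Y=0) weight 1/72
  (Z=3, X=1, Y=2) weight 1/18
Group by X:
  weight(X=0) = 3/8
  weight(X=1) = 5/36
Total weight = 3/8 + 5/36 = 37/72
P(X=0 | obs) = 3/8 / 37/72 = 27/37
P(X=1 | obs) = 5/36 / 37/72 = 10/37

P(X=0) = 27/37, P(X=1) = 10/37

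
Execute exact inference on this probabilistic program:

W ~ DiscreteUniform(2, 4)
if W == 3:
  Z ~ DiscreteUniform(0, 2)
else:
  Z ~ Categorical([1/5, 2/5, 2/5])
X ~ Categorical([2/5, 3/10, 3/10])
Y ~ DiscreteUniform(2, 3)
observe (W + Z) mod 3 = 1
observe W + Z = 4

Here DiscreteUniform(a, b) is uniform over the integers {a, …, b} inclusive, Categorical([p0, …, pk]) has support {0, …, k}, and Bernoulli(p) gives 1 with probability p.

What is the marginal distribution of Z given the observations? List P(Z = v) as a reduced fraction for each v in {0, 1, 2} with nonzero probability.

Enumerate traces; 18 have nonzero weight after conditioning:
  (W=2, Z=2, X=0, Y=2) weight 2/75
  (W=2, Z=2, X=0, Y=3) weight 2/75
  (W=2, Z=2, X=1, Y=2) weight 1/50
  (W=2, Z=2, X=1, Y=3) weight 1/50
  (W=2, Z=2, X=2, Y=2) weight 1/50
  (W=2, Z=2, X=2, Y=3) weight 1/50
  (W=3, Z=1, X=0, Y=2) weight 1/45
  (W=3, Z=1, X=0, Y=3) weight 1/45
  (W=4, Z=0, X=0, Y=2) weight 1/75
  … 9 more
Group by Z:
  weight(Z=0) = 1/15
  weight(Z=1) = 1/9
  weight(Z=2) = 2/15
Total weight = 1/15 + 1/9 + 2/15 = 14/45
P(Z=0 | obs) = 1/15 / 14/45 = 3/14
P(Z=1 | obs) = 1/9 / 14/45 = 5/14
P(Z=2 | obs) = 2/15 / 14/45 = 3/7

P(Z=0) = 3/14, P(Z=1) = 5/14, P(Z=2) = 3/7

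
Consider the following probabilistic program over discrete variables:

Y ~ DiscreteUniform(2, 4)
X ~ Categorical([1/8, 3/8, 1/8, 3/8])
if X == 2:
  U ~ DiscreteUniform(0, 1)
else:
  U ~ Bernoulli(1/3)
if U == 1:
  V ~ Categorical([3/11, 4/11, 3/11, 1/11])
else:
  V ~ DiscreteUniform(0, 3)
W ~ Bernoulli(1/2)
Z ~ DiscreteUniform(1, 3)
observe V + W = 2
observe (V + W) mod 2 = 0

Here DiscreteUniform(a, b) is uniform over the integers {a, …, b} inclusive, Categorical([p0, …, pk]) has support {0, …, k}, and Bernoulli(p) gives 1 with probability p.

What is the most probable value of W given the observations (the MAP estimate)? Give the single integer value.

Enumerate traces; 144 have nonzero weight after conditioning:
  (Y=2, X=0, U=0, V=1, W=1, Z=1) weight 1/864
  (Y=2, X=0, U=0, V=1, W=1, Z=2) weight 1/864
  (Y=2, X=0, U=0, V=1, W=1, Z=3) weight 1/864
  (Y=2, X=0, U=0, V=2, W=0, Z=1) weight 1/864
  (Y=2, X=0, U=0, V=2, W=0, Z=2) weight 1/864
  (Y=2, X=0, U=0, V=2, W=0, Z=3) weight 1/864
  (Y=2, X=0, U=1, V=1, W=1, Z=1) weight 1/1188
  (Y=2, X=0, U=1, V=1, W=1, Z=2) weight 1/1188
  … 136 more
Group by W:
  weight(W=0) = 545/4224
  weight(W=1) = 613/4224
Total weight = 545/4224 + 613/4224 = 193/704
P(W=0 | obs) = 545/4224 / 193/704 = 545/1158
P(W=1 | obs) = 613/4224 / 193/704 = 613/1158
argmax = 1

argmax_v P(W = v | obs) = 1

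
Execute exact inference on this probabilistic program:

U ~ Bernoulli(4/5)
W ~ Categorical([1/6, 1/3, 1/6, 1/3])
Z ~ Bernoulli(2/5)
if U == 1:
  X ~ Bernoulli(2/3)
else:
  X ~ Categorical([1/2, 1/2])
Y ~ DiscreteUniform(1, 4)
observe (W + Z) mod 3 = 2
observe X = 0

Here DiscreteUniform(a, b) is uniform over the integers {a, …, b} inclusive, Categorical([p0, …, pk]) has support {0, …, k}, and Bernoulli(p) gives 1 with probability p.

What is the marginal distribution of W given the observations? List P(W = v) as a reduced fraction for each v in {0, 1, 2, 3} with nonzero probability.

Enumerate traces; 16 have nonzero weight after conditioning:
  (U=0, W=1, Z=1, X=0, Y=1) weight 1/300
  (U=0, W=1, Z=1, X=0, Y=2) weight 1/300
  (U=0, W=1, Z=1, X=0, Y=3) weight 1/300
  (U=0, W=1, Z=1, X=0, Y=4) weight 1/300
  (U=0, W=2, Z=0, X=0, Y=1) weight 1/400
  (U=0, W=2, Z=0, X=0, Y=2) weight 1/400
  (U=0, W=2, Z=0, X=0, Y=3) weight 1/400
  (U=0, W=2, Z=0, X=0, Y=4) weight 1/400
  … 8 more
Group by W:
  weight(W=1) = 11/225
  weight(W=2) = 11/300
Total weight = 11/225 + 11/300 = 77/900
P(W=1 | obs) = 11/225 / 77/900 = 4/7
P(W=2 | obs) = 11/300 / 77/900 = 3/7

P(W=1) = 4/7, P(W=2) = 3/7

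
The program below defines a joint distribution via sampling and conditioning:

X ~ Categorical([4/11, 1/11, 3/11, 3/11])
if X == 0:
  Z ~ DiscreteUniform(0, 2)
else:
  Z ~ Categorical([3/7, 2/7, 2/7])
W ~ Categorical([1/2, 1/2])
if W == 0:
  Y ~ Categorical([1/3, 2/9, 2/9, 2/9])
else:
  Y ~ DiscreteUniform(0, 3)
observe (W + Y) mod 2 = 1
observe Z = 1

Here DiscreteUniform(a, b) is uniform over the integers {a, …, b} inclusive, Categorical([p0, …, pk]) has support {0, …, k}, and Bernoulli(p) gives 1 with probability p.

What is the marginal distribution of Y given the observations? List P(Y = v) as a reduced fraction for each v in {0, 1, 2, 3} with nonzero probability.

Enumerate traces; 16 have nonzero weight after conditioning:
  (X=0, Z=1, W=0, Y=1) weight 4/297
  (X=0, Z=1, W=0, Y=3) weight 4/297
  (X=0, Z=1, W=1, Y=0) weight 1/66
  (X=0, Z=1, W=1, Y=2) weight 1/66
  (X=1, Z=1, W=0, Y=1) weight 2/693
  (X=1, Z=1, W=0, Y=3) weight 2/693
  (X=1, Z=1, W=1, Y=0) weight 1/308
  (X=1, Z=1, W=1, Y=2) weight 1/308
  … 8 more
Group by Y:
  weight(Y=0) = 5/132
  weight(Y=1) = 10/297
  weight(Y=2) = 5/132
  weight(Y=3) = 10/297
Total weight = 5/132 + 10/297 + 5/132 + 10/297 = 85/594
P(Y=0 | obs) = 5/132 / 85/594 = 9/34
P(Y=1 | obs) = 10/297 / 85/594 = 4/17
P(Y=2 | obs) = 5/132 / 85/594 = 9/34
P(Y=3 | obs) = 10/297 / 85/594 = 4/17

P(Y=0) = 9/34, P(Y=1) = 4/17, P(Y=2) = 9/34, P(Y=3) = 4/17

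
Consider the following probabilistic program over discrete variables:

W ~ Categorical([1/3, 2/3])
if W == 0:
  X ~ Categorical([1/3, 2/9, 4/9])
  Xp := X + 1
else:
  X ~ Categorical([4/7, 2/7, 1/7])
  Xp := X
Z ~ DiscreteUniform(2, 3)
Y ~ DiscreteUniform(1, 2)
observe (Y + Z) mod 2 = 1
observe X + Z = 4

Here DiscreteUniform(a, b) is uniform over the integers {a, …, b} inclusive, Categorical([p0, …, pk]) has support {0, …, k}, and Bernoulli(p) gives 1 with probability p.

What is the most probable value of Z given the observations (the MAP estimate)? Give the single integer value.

Enumerate traces; 4 have nonzero weight after conditioning:
  (W=0, X=1, Z=3, Y=2) weight 1/54
  (W=0, X=2, Z=2, Y=1) weight 1/27
  (W=1, X=1, Z=3, Y=2) weight 1/21
  (W=1, X=2, Z=2, Y=1) weight 1/42
Group by Z:
  weight(Z=2) = 23/378
  weight(Z=3) = 25/378
Total weight = 23/378 + 25/378 = 8/63
P(Z=2 | obs) = 23/378 / 8/63 = 23/48
P(Z=3 | obs) = 25/378 / 8/63 = 25/48
argmax = 3

argmax_v P(Z = v | obs) = 3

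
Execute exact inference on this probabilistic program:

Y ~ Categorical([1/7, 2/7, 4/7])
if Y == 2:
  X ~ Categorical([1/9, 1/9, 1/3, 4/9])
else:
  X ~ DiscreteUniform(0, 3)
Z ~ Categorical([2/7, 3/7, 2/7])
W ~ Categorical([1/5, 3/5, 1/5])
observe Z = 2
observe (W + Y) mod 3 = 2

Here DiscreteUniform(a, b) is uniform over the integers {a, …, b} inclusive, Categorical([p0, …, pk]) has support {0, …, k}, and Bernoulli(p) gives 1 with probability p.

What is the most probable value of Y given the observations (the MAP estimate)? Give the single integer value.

argmax_v P(Y = v | obs) = 1

Enumerate traces; 12 have nonzero weight after conditioning:
  (Y=0, X=0, Z=2, W=2) weight 1/490
  (Y=0, X=1, Z=2, W=2) weight 1/490
  (Y=0, X=2, Z=2, W=2) weight 1/490
  (Y=0, X=3, Z=2, W=2) weight 1/490
  (Y=1, X=0, Z=2, W=1) weight 3/245
  (Y=1, X=1, Z=2, W=1) weight 3/245
  (Y=1, X=2, Z=2, W=1) weight 3/245
  (Y=1, X=3, Z=2, W=1) weight 3/245
  (Y=2, X=0, Z=2, W=0) weight 8/2205
  … 3 more
Group by Y:
  weight(Y=0) = 2/245
  weight(Y=1) = 12/245
  weight(Y=2) = 8/245
Total weight = 2/245 + 12/245 + 8/245 = 22/245
P(Y=0 | obs) = 2/245 / 22/245 = 1/11
P(Y=1 | obs) = 12/245 / 22/245 = 6/11
P(Y=2 | obs) = 8/245 / 22/245 = 4/11
argmax = 1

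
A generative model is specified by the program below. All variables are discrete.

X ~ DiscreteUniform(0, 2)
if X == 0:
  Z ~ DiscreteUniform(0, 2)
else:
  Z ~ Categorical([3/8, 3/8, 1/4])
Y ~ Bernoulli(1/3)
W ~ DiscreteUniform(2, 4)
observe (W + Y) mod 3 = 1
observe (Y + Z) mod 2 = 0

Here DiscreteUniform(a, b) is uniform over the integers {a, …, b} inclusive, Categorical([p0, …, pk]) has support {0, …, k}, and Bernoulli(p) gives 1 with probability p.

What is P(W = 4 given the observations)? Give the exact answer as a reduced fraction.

P(W = 4 | obs) = 46/59

Enumerate traces; 9 have nonzero weight after conditioning:
  (X=0, Z=0, Y=0, W=4) weight 2/81
  (X=0, Z=1, Y=1, W=3) weight 1/81
  (X=0, Z=2, Y=0, W=4) weight 2/81
  (X=1, Z=0, Y=0, W=4) weight 1/36
  (X=1, Z=1, Y=1, W=3) weight 1/72
  (X=1, Z=2, Y=0, W=4) weight 1/54
  (X=2, Z=0, Y=0, W=4) weight 1/36
  (X=2, Z=1, Y=1, W=3) weight 1/72
  … 1 more
Group by W:
  weight(W=3) = 13/324
  weight(W=4) = 23/162
Total weight = 13/324 + 23/162 = 59/324
P(W=3 | obs) = 13/324 / 59/324 = 13/59
P(W=4 | obs) = 23/162 / 59/324 = 46/59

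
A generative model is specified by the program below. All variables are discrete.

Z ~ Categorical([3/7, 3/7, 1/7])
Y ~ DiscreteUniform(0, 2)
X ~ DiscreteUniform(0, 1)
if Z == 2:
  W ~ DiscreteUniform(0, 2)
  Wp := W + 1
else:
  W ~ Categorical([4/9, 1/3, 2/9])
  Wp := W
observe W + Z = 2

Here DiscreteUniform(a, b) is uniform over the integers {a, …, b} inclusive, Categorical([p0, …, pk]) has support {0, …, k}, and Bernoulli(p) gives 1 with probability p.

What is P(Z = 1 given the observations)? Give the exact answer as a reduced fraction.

P(Z = 1 | obs) = 1/2

Enumerate traces; 18 have nonzero weight after conditioning:
  (Z=0, Y=0, X=0, W=2) weight 1/63
  (Z=0, Y=0, X=1, W=2) weight 1/63
  (Z=0, Y=1, X=0, W=2) weight 1/63
  (Z=0, Y=1, X=1, W=2) weight 1/63
  (Z=0, Y=2, X=0, W=2) weight 1/63
  (Z=0, Y=2, X=1, W=2) weight 1/63
  (Z=1, Y=0, X=0, W=1) weight 1/42
  (Z=1, Y=0, X=1, W=1) weight 1/42
  (Z=2, Y=0, X=0, W=0) weight 1/126
  … 9 more
Group by Z:
  weight(Z=0) = 2/21
  weight(Z=1) = 1/7
  weight(Z=2) = 1/21
Total weight = 2/21 + 1/7 + 1/21 = 2/7
P(Z=0 | obs) = 2/21 / 2/7 = 1/3
P(Z=1 | obs) = 1/7 / 2/7 = 1/2
P(Z=2 | obs) = 1/21 / 2/7 = 1/6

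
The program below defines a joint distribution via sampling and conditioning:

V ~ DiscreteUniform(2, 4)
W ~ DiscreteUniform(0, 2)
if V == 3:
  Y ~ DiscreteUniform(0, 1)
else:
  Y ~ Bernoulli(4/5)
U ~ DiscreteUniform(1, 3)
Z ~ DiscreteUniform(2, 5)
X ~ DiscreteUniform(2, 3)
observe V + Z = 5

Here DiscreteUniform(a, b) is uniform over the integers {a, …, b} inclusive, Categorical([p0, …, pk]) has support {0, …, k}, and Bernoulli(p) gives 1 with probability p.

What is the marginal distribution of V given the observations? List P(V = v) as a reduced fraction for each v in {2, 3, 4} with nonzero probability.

P(V=2) = 1/2, P(V=3) = 1/2

Enumerate traces; 72 have nonzero weight after conditioning:
  (V=2, W=0, Y=0, U=1, Z=3, X=2) weight 1/1080
  (V=2, W=0, Y=0, U=1, Z=3, X=3) weight 1/1080
  (V=2, W=0, Y=0, U=2, Z=3, X=2) weight 1/1080
  (V=2, W=0, Y=0, U=2, Z=3, X=3) weight 1/1080
  (V=2, W=0, Y=0, U=3, Z=3, X=2) weight 1/1080
  (V=2, W=0, Y=0, U=3, Z=3, X=3) weight 1/1080
  (V=2, W=0, Y=1, U=1, Z=3, X=2) weight 1/270
  (V=2, W=0, Y=1, U=1, Z=3, X=3) weight 1/270
  (V=3, W=0, Y=0, U=1, Z=2, X=2) weight 1/432
  … 63 more
Group by V:
  weight(V=2) = 1/12
  weight(V=3) = 1/12
Total weight = 1/12 + 1/12 = 1/6
P(V=2 | obs) = 1/12 / 1/6 = 1/2
P(V=3 | obs) = 1/12 / 1/6 = 1/2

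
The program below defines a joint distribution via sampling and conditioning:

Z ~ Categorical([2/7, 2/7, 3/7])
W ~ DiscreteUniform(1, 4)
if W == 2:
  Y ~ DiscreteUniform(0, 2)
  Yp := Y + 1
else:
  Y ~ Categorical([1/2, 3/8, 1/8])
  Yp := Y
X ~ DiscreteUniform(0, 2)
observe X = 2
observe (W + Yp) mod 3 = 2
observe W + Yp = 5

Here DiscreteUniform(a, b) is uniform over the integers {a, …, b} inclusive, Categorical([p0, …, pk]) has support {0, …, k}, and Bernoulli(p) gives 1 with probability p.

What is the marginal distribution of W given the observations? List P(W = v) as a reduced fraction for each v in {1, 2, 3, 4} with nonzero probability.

Enumerate traces; 9 have nonzero weight after conditioning:
  (Z=0, W=2, Y=2, X=2) weight 1/126
  (Z=0, W=3, Y=2, X=2) weight 1/336
  (Z=0, W=4, Y=1, X=2) weight 1/112
  (Z=1, W=2, Y=2, X=2) weight 1/126
  (Z=1, W=3, Y=2, X=2) weight 1/336
  (Z=1, W=4, Y=1, X=2) weight 1/112
  (Z=2, W=2, Y=2, X=2) weight 1/84
  (Z=2, W=3, Y=2, X=2) weight 1/224
  … 1 more
Group by W:
  weight(W=2) = 1/36
  weight(W=3) = 1/96
  weight(W=4) = 1/32
Total weight = 1/36 + 1/96 + 1/32 = 5/72
P(W=2 | obs) = 1/36 / 5/72 = 2/5
P(W=3 | obs) = 1/96 / 5/72 = 3/20
P(W=4 | obs) = 1/32 / 5/72 = 9/20

P(W=2) = 2/5, P(W=3) = 3/20, P(W=4) = 9/20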